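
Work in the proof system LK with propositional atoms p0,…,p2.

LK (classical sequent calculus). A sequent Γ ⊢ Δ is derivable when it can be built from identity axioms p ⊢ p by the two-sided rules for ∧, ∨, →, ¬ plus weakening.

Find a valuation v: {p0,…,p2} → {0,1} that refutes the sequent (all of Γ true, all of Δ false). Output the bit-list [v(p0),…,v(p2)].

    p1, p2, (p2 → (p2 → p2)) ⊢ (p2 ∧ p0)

Truth-table refutation:
  v=000: Γ:[p1=F, p2=F, (p2 → (p2 → p2))=T] Δ:[(p2 ∧ p0)=F] refutes=False
  v=001: Γ:[p1=F, p2=T, (p2 → (p2 → p2))=T] Δ:[(p2 ∧ p0)=F] refutes=False
  v=010: Γ:[p1=T, p2=F, (p2 → (p2 → p2))=T] Δ:[(p2 ∧ p0)=F] refutes=False
  v=011: Γ:[p1=T, p2=T, (p2 → (p2 → p2))=T] Δ:[(p2 ∧ p0)=F] refutes=True  ← countermodel

Result: [0, 1, 1]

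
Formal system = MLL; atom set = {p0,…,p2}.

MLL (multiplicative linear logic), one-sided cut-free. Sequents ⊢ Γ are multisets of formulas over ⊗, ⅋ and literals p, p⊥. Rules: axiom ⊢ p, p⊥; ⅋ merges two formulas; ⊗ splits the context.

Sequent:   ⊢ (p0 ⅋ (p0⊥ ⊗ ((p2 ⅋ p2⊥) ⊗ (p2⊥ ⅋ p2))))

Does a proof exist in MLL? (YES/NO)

Derivation (root first):
[⅋]  ⊢ (p0 ⅋ (p0⊥ ⊗ ((p2 ⅋ p2⊥) ⊗ (p2⊥ ⅋ p2))))
  [⊗]  ⊢ p0, (p0⊥ ⊗ ((p2 ⅋ p2⊥) ⊗ (p2⊥ ⅋ p2)))
    [Ax]  ⊢ p0, p0⊥
    [⊗]  ⊢ ((p2 ⅋ p2⊥) ⊗ (p2⊥ ⅋ p2))
      [⅋]  ⊢ (p2 ⅋ p2⊥)
        [Ax]  ⊢ p2, p2⊥
      [⅋]  ⊢ (p2⊥ ⅋ p2)
        [Ax]  ⊢ p2, p2⊥

Result: YES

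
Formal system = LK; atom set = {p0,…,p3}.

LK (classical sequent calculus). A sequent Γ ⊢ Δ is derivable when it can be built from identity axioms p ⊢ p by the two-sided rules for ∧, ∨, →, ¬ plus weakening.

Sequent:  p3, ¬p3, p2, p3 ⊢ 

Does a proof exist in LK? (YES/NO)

Proof tree:
[WL] p3, ¬p3, p2, p3 ⊢ 
  [WL] p3, ¬p3, p2 ⊢ 
    [¬L] p3, ¬p3 ⊢ 
      [Ax] p3 ⊢ p3

Result: YES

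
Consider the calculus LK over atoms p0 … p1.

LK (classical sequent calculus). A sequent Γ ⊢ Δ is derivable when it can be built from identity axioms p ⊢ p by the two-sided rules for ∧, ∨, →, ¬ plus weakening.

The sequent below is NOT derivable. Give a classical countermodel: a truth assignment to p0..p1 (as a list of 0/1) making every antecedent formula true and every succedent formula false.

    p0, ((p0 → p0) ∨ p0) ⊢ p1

Enumerate valuations to refute Γ ⊢ Δ:
  v=00: Γ:[p0=F, ((p0 → p0) ∨ p0)=T] Δ:[p1=F] refutes=False
  v=01: Γ:[p0=F, ((p0 → p0) ∨ p0)=T] Δ:[p1=T] refutes=False
  v=10: Γ:[p0=T, ((p0 → p0) ∨ p0)=T] Δ:[p1=F] refutes=True  ← countermodel

Result: [1, 0]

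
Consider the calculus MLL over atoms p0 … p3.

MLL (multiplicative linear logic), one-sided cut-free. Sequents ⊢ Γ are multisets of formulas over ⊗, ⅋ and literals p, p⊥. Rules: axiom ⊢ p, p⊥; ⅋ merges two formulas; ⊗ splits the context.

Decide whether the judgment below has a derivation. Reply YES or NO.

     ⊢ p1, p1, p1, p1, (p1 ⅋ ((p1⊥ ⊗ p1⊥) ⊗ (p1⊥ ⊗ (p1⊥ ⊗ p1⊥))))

Derivation (root first):
[⅋]  ⊢ p1, p1, p1, p1, (p1 ⅋ ((p1⊥ ⊗ p1⊥) ⊗ (p1⊥ ⊗ (p1⊥ ⊗ p1⊥))))
  [⊗]  ⊢ p1, p1, p1, p1, p1, ((p1⊥ ⊗ p1⊥) ⊗ (p1⊥ ⊗ (p1⊥ ⊗ p1⊥)))
    [⊗]  ⊢ p1, p1, (p1⊥ ⊗ p1⊥)
      [Ax]  ⊢ p1, p1⊥
      [Ax]  ⊢ p1, p1⊥
    [⊗]  ⊢ p1, p1, p1, (p1⊥ ⊗ (p1⊥ ⊗ p1⊥))
      [Ax]  ⊢ p1, p1⊥
      [⊗]  ⊢ p1, p1, (p1⊥ ⊗ p1⊥)
        [Ax]  ⊢ p1, p1⊥
        [Ax]  ⊢ p1, p1⊥

Result: YES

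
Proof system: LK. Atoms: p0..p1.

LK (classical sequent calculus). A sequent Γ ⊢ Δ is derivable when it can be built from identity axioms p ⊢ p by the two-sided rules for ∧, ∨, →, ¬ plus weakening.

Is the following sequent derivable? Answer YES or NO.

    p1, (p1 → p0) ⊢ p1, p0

Derivation trace:
[→L] p1, (p1 → p0) ⊢ p1, p0
  [WR] p1 ⊢ p1, p1
    [Ax] p1 ⊢ p1
  [Ax] p0 ⊢ p0

Result: YES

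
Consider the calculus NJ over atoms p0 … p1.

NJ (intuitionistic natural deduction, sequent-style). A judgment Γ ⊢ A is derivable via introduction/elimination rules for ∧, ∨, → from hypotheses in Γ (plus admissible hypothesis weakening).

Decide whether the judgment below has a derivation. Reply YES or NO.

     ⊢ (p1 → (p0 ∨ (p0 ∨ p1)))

Proof tree:
[→I]  ⊢ (p1 → (p0 ∨ (p0 ∨ p1)))
  [∨I₂] p1 ⊢ (p0 ∨ (p0 ∨ p1))
    [∨I₂] p1 ⊢ (p0 ∨ p1)
      [Ax] p1 ⊢ p1

Result: YES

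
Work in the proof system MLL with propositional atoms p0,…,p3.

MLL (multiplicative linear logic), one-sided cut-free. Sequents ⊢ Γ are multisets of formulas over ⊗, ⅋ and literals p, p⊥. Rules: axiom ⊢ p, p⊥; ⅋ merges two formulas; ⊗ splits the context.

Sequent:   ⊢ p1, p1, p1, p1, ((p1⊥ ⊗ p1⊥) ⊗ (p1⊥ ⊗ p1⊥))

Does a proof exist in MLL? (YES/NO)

Derivation (root first):
[⊗]  ⊢ p1, p1, p1, p1, ((p1⊥ ⊗ p1⊥) ⊗ (p1⊥ ⊗ p1⊥))
  [⊗]  ⊢ p1, p1, (p1⊥ ⊗ p1⊥)
    [Ax]  ⊢ p1, p1⊥
    [Ax]  ⊢ p1, p1⊥
  [⊗]  ⊢ p1, p1, (p1⊥ ⊗ p1⊥)
    [Ax]  ⊢ p1, p1⊥
    [Ax]  ⊢ p1, p1⊥

Result: YES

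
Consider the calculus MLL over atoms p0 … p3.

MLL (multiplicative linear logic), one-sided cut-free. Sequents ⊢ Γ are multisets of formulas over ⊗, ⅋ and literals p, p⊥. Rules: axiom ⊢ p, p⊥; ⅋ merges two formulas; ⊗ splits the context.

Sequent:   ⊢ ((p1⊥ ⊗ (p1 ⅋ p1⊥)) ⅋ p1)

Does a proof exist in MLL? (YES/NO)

Proof tree:
[⅋]  ⊢ ((p1⊥ ⊗ (p1 ⅋ p1⊥)) ⅋ p1)
  [⊗]  ⊢ p1, (p1⊥ ⊗ (p1 ⅋ p1⊥))
    [Ax]  ⊢ p1, p1⊥
    [⅋]  ⊢ (p1 ⅋ p1⊥)
      [Ax]  ⊢ p1, p1⊥

Result: YES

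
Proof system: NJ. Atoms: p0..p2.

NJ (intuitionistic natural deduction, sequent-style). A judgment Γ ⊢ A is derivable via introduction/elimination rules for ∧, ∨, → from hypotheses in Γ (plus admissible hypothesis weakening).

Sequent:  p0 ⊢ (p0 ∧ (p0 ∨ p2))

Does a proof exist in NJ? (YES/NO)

Derivation (root first):
[∧I] p0 ⊢ (p0 ∧ (p0 ∨ p2))
  [Ax] p0 ⊢ p0
  [∨I₁] p0 ⊢ (p0 ∨ p2)
    [Ax] p0 ⊢ p0

Result: YES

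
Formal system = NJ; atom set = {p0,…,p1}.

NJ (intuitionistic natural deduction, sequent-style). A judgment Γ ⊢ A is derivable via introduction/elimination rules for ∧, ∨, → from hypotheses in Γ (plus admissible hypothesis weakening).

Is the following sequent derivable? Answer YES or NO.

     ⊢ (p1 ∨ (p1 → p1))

Derivation (root first):
[∨I₂]  ⊢ (p1 ∨ (p1 → p1))
  [→I]  ⊢ (p1 → p1)
    [Ax] p1 ⊢ p1

Result: YES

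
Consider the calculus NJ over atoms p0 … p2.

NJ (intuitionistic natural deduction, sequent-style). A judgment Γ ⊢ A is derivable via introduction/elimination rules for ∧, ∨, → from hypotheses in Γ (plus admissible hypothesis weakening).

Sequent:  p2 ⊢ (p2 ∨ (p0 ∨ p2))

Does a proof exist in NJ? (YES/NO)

Proof tree:
[∨I₂] p2 ⊢ (p2 ∨ (p0 ∨ p2))
  [∨I₂] p2 ⊢ (p0 ∨ p2)
    [Ax] p2 ⊢ p2

Result: YES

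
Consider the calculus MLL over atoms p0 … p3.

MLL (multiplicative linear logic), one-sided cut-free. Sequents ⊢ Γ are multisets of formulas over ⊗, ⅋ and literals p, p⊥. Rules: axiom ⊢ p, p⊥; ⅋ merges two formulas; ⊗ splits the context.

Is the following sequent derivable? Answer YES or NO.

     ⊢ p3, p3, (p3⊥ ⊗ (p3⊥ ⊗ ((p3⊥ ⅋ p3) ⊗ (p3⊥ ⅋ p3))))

Derivation trace:
[⊗]  ⊢ p3, p3, (p3⊥ ⊗ (p3⊥ ⊗ ((p3⊥ ⅋ p3) ⊗ (p3⊥ ⅋ p3))))
  [Ax]  ⊢ p3, p3⊥
  [⊗]  ⊢ p3, (p3⊥ ⊗ ((p3⊥ ⅋ p3) ⊗ (p3⊥ ⅋ p3)))
    [Ax]  ⊢ p3, p3⊥
    [⊗]  ⊢ ((p3⊥ ⅋ p3) ⊗ (p3⊥ ⅋ p3))
      [⅋]  ⊢ (p3⊥ ⅋ p3)
        [Ax]  ⊢ p3, p3⊥
      [⅋]  ⊢ (p3⊥ ⅋ p3)
        [Ax]  ⊢ p3, p3⊥

Result: YES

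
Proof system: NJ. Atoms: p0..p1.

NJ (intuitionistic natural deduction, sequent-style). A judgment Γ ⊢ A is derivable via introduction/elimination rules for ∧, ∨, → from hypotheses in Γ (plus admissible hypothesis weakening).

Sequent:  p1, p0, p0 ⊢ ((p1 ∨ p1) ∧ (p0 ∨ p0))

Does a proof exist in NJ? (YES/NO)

Proof tree:
[Wk] p1, p0, p0 ⊢ ((p1 ∨ p1) ∧ (p0 ∨ p0))
  [∧I] p1, p0 ⊢ ((p1 ∨ p1) ∧ (p0 ∨ p0))
    [∨I₁] p1 ⊢ (p1 ∨ p1)
      [Ax] p1 ⊢ p1
    [∨I₁] p0 ⊢ (p0 ∨ p0)
      [Ax] p0 ⊢ p0

Result: YES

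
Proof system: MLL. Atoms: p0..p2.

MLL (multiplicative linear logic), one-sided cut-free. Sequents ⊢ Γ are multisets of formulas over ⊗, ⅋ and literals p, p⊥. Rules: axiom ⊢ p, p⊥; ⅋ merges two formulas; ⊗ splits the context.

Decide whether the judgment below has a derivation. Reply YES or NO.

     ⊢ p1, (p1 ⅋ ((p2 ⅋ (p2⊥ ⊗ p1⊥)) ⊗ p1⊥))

Derivation (root first):
[⅋]  ⊢ p1, (p1 ⅋ ((p2 ⅋ (p2⊥ ⊗ p1⊥)) ⊗ p1⊥))
  [⊗]  ⊢ p1, p1, ((p2 ⅋ (p2⊥ ⊗ p1⊥)) ⊗ p1⊥)
    [⅋]  ⊢ p1, (p2 ⅋ (p2⊥ ⊗ p1⊥))
      [⊗]  ⊢ p2, p1, (p2⊥ ⊗ p1⊥)
        [Ax]  ⊢ p2, p2⊥
        [Ax]  ⊢ p1, p1⊥
    [Ax]  ⊢ p1, p1⊥

Result: YES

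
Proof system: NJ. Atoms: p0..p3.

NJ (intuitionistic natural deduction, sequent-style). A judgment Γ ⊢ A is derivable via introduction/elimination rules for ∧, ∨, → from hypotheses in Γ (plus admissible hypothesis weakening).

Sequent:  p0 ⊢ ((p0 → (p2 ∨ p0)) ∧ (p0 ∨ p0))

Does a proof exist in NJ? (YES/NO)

Proof tree:
[∧I] p0 ⊢ ((p0 → (p2 ∨ p0)) ∧ (p0 ∨ p0))
  [→I]  ⊢ (p0 → (p2 ∨ p0))
    [∨I₂] p0 ⊢ (p2 ∨ p0)
      [Ax] p0 ⊢ p0
  [∨I₁] p0 ⊢ (p0 ∨ p0)
    [Ax] p0 ⊢ p0

Result: YES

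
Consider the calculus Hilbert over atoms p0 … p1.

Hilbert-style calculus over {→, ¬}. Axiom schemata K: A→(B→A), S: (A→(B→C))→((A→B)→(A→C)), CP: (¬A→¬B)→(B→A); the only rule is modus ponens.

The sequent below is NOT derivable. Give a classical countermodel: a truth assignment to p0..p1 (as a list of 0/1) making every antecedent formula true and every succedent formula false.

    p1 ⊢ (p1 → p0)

Truth-table refutation:
  v=00: Γ:[p1=F] Δ:[(p1 → p0)=T] refutes=False
  v=01: Γ:[p1=T] Δ:[(p1 → p0)=F] refutes=True  ← countermodel

Result: [0, 1]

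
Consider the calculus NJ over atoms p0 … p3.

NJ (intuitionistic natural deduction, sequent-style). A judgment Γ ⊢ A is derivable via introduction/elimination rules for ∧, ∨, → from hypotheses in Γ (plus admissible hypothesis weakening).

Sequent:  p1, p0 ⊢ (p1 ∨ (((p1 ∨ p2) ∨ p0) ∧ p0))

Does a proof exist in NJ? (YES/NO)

Derivation trace:
[∨I₂] p1, p0 ⊢ (p1 ∨ (((p1 ∨ p2) ∨ p0) ∧ p0))
  [∧I] p1, p0 ⊢ (((p1 ∨ p2) ∨ p0) ∧ p0)
    [∨I₁] p1 ⊢ ((p1 ∨ p2) ∨ p0)
      [∨I₁] p1 ⊢ (p1 ∨ p2)
        [Ax] p1 ⊢ p1
    [Ax] p0 ⊢ p0

Result: YES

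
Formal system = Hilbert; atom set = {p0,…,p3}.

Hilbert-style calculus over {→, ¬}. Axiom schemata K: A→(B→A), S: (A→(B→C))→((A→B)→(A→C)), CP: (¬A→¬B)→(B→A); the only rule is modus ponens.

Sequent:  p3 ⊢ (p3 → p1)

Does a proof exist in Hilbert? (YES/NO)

Search for a countermodel by truth-table:
  v=0000: Γ:[p3=F] Δ:[(p3 → p1)=T] refutes=False
  v=0001: Γ:[p3=T] Δ:[(p3 → p1)=F] refutes=True  ← countermodel

Result: NO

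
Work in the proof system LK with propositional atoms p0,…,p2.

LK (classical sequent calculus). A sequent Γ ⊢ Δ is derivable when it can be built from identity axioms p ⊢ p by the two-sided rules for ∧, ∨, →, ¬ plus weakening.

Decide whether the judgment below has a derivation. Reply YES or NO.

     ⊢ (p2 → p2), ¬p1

Derivation trace:
[¬R]  ⊢ (p2 → p2), ¬p1
  [WL] p1 ⊢ (p2 → p2)
    [→R]  ⊢ (p2 → p2)
      [Ax] p2 ⊢ p2

Result: YES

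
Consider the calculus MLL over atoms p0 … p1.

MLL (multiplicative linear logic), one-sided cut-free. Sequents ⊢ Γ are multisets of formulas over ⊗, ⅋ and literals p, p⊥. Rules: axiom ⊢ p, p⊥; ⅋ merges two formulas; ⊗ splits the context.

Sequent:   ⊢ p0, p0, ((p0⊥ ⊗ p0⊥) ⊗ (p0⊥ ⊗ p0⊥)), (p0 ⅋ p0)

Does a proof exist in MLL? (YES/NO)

Proof tree:
[⅋]  ⊢ p0, p0, ((p0⊥ ⊗ p0⊥) ⊗ (p0⊥ ⊗ p0⊥)), (p0 ⅋ p0)
  [⊗]  ⊢ p0, p0, p0, p0, ((p0⊥ ⊗ p0⊥) ⊗ (p0⊥ ⊗ p0⊥))
    [⊗]  ⊢ p0, p0, (p0⊥ ⊗ p0⊥)
      [Ax]  ⊢ p0, p0⊥
      [Ax]  ⊢ p0, p0⊥
    [⊗]  ⊢ p0, p0, (p0⊥ ⊗ p0⊥)
      [Ax]  ⊢ p0, p0⊥
      [Ax]  ⊢ p0, p0⊥

Result: YES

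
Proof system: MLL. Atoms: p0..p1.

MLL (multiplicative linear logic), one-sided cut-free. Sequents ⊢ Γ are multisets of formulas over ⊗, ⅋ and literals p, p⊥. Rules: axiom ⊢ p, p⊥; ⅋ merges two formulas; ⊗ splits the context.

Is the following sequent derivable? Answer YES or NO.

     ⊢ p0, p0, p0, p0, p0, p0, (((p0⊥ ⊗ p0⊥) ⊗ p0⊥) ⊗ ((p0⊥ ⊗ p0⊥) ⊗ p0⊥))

Derivation trace:
[⊗]  ⊢ p0, p0, p0, p0, p0, p0, (((p0⊥ ⊗ p0⊥) ⊗ p0⊥) ⊗ ((p0⊥ ⊗ p0⊥) ⊗ p0⊥))
  [⊗]  ⊢ p0, p0, p0, ((p0⊥ ⊗ p0⊥) ⊗ p0⊥)
    [⊗]  ⊢ p0, p0, (p0⊥ ⊗ p0⊥)
      [Ax]  ⊢ p0, p0⊥
      [Ax]  ⊢ p0, p0⊥
    [Ax]  ⊢ p0, p0⊥
  [⊗]  ⊢ p0, p0, p0, ((p0⊥ ⊗ p0⊥) ⊗ p0⊥)
    [⊗]  ⊢ p0, p0, (p0⊥ ⊗ p0⊥)
      [Ax]  ⊢ p0, p0⊥
      [Ax]  ⊢ p0, p0⊥
    [Ax]  ⊢ p0, p0⊥

Result: YES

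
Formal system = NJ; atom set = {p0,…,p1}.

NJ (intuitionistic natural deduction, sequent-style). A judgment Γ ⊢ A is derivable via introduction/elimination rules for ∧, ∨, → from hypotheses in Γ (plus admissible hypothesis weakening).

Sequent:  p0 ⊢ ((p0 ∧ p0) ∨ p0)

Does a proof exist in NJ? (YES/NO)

Derivation (root first):
[∨I₁] p0 ⊢ ((p0 ∧ p0) ∨ p0)
  [∧I] p0 ⊢ (p0 ∧ p0)
    [Ax] p0 ⊢ p0
    [Wk] p0, p0 ⊢ p0
      [Ax] p0 ⊢ p0

Result: YES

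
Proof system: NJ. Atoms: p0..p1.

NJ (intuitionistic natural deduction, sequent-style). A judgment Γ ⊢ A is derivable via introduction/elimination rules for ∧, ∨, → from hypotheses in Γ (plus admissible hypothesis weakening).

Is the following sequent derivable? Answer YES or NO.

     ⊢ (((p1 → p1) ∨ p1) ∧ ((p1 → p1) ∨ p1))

Derivation (root first):
[∧I]  ⊢ (((p1 → p1) ∨ p1) ∧ ((p1 → p1) ∨ p1))
  [∨I₁]  ⊢ ((p1 → p1) ∨ p1)
    [→I]  ⊢ (p1 → p1)
      [Ax] p1 ⊢ p1
  [∨I₁]  ⊢ ((p1 → p1) ∨ p1)
    [→I]  ⊢ (p1 → p1)
      [Ax] p1 ⊢ p1

Result: YES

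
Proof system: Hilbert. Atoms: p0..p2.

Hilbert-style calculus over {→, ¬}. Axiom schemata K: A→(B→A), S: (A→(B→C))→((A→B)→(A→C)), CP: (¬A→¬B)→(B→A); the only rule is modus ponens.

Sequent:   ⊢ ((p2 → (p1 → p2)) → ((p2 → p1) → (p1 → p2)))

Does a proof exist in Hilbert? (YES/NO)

Truth-table refutation:
  v=000: Γ:[] Δ:[((p2 → (p1 → p2)) → ((p2 → p1) → (p1 → p2)))=T] refutes=False
  v=001: Γ:[] Δ:[((p2 → (p1 → p2)) → ((p2 → p1) → (p1 → p2)))=T] refutes=False
  v=010: Γ:[] Δ:[((p2 → (p1 → p2)) → ((p2 → p1) → (p1 → p2)))=F] refutes=True  ← countermodel

Result: NO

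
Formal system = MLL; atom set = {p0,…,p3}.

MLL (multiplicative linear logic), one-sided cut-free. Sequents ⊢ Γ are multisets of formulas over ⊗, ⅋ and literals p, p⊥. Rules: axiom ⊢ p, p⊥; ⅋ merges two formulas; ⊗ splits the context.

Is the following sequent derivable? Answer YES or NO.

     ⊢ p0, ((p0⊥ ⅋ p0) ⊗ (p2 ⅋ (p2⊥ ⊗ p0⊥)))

Proof tree:
[⊗]  ⊢ p0, ((p0⊥ ⅋ p0) ⊗ (p2 ⅋ (p2⊥ ⊗ p0⊥)))
  [⅋]  ⊢ (p0⊥ ⅋ p0)
    [Ax]  ⊢ p0, p0⊥
  [⅋]  ⊢ p0, (p2 ⅋ (p2⊥ ⊗ p0⊥))
    [⊗]  ⊢ p2, p0, (p2⊥ ⊗ p0⊥)
      [Ax]  ⊢ p2, p2⊥
      [Ax]  ⊢ p0, p0⊥

Result: YES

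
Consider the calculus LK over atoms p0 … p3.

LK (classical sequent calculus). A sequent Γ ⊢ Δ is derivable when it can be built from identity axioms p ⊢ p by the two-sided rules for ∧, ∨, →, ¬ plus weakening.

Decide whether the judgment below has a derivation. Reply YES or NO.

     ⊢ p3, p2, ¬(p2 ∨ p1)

Truth-table refutation:
  v=0000: Γ:[] Δ:[p3=F, p2=F, ¬(p2 ∨ p1)=T] refutes=False
  v=0001: Γ:[] Δ:[p3=T, p2=F, ¬(p2 ∨ p1)=T] refutes=False
  v=0010: Γ:[] Δ:[p3=F, p2=T, ¬(p2 ∨ p1)=F] refutes=False
  v=0011: Γ:[] Δ:[p3=T, p2=T, ¬(p2 ∨ p1)=F] refutes=False
  v=0100: Γ:[] Δ:[p3=F, p2=F, ¬(p2 ∨ p1)=F] refutes=True  ← countermodel

Result: NO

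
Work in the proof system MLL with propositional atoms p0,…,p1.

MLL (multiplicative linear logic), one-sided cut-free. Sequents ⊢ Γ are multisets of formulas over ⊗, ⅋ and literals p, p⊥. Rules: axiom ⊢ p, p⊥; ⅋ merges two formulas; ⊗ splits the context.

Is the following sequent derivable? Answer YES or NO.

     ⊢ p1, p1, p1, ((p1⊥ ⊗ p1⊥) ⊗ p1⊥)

Proof tree:
[⊗]  ⊢ p1, p1, p1, ((p1⊥ ⊗ p1⊥) ⊗ p1⊥)
  [⊗]  ⊢ p1, p1, (p1⊥ ⊗ p1⊥)
    [Ax]  ⊢ p1, p1⊥
    [Ax]  ⊢ p1, p1⊥
  [Ax]  ⊢ p1, p1⊥

Result: YES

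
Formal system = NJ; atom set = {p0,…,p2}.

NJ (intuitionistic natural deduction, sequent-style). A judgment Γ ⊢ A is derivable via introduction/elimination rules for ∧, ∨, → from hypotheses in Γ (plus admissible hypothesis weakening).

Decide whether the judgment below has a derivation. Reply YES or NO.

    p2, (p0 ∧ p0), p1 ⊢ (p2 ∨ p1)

Proof tree:
[Wk] p2, (p0 ∧ p0), p1 ⊢ (p2 ∨ p1)
  [Wk] p2, (p0 ∧ p0) ⊢ (p2 ∨ p1)
    [∨I₁] p2 ⊢ (p2 ∨ p1)
      [Ax] p2 ⊢ p2

Result: YES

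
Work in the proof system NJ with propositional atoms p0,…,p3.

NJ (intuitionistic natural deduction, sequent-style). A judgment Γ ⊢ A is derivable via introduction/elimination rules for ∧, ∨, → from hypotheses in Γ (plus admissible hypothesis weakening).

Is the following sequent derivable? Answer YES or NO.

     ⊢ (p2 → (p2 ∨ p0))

Proof tree:
[→I]  ⊢ (p2 → (p2 ∨ p0))
  [∨I₁] p2 ⊢ (p2 ∨ p0)
    [Ax] p2 ⊢ p2

Result: YES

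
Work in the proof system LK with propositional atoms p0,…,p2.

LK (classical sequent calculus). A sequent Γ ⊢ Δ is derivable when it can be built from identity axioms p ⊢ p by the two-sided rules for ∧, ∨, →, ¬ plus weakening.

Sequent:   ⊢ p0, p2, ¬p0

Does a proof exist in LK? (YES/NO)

Derivation (root first):
[¬R]  ⊢ p0, p2, ¬p0
  [WR] p0 ⊢ p0, p2
    [Ax] p0 ⊢ p0

Result: YES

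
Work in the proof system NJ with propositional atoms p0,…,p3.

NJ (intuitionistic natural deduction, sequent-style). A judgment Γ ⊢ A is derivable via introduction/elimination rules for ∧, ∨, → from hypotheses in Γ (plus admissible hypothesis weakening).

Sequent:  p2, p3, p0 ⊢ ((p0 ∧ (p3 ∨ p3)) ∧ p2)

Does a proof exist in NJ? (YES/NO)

Derivation (root first):
[∧I] p2, p3, p0 ⊢ ((p0 ∧ (p3 ∨ p3)) ∧ p2)
  [∧I] p3, p0 ⊢ (p0 ∧ (p3 ∨ p3))
    [Ax] p0 ⊢ p0
    [∨I₁] p3 ⊢ (p3 ∨ p3)
      [Ax] p3 ⊢ p3
  [Ax] p2 ⊢ p2

Result: YES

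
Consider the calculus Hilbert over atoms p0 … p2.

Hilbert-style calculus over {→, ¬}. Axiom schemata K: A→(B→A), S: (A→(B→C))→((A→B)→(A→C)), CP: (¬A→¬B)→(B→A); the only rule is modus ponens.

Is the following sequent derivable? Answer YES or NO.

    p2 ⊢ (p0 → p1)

Search for a countermodel by truth-table:
  v=000: Γ:[p2=F] Δ:[(p0 → p1)=T] refutes=False
  v=001: Γ:[p2=T] Δ:[(p0 → p1)=T] refutes=False
  v=010: Γ:[p2=F] Δ:[(p0 → p1)=T] refutes=False
  v=011: Γ:[p2=T] Δ:[(p0 → p1)=T] refutes=False
  v=100: Γ:[p2=F] Δ:[(p0 → p1)=F] refutes=False
  v=101: Γ:[p2=T] Δ:[(p0 → p1)=F] refutes=True  ← countermodel

Result: NO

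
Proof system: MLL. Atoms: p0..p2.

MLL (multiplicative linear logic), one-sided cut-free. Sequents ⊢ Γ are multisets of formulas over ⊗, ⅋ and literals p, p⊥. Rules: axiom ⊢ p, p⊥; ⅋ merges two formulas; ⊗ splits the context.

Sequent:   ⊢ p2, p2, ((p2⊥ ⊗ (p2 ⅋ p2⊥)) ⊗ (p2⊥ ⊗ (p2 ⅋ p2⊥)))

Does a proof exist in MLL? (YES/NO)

Proof tree:
[⊗]  ⊢ p2, p2, ((p2⊥ ⊗ (p2 ⅋ p2⊥)) ⊗ (p2⊥ ⊗ (p2 ⅋ p2⊥)))
  [⊗]  ⊢ p2, (p2⊥ ⊗ (p2 ⅋ p2⊥))
    [Ax]  ⊢ p2, p2⊥
    [⅋]  ⊢ (p2 ⅋ p2⊥)
      [Ax]  ⊢ p2, p2⊥
  [⊗]  ⊢ p2, (p2⊥ ⊗ (p2 ⅋ p2⊥))
    [Ax]  ⊢ p2, p2⊥
    [⅋]  ⊢ (p2 ⅋ p2⊥)
      [Ax]  ⊢ p2, p2⊥

Result: YES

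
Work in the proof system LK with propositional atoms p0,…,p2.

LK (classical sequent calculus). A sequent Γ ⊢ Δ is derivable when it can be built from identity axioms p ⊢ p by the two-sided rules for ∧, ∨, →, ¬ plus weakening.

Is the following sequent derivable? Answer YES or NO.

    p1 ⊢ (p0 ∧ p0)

Enumerate valuations to refute Γ ⊢ Δ:
  v=000: Γ:[p1=F] Δ:[(p0 ∧ p0)=F] refutes=False
  v=001: Γ:[p1=F] Δ:[(p0 ∧ p0)=F] refutes=False
  v=010: Γ:[p1=T] Δ:[(p0 ∧ p0)=F] refutes=True  ← countermodel

Result: NO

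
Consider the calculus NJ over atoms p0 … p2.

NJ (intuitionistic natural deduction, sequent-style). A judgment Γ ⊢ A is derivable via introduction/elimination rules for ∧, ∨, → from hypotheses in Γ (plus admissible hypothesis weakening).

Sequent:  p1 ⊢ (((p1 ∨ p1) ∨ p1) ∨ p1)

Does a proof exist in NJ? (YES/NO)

Derivation (root first):
[∨I₁] p1 ⊢ (((p1 ∨ p1) ∨ p1) ∨ p1)
  [∨I₁] p1 ⊢ ((p1 ∨ p1) ∨ p1)
    [∨I₁] p1 ⊢ (p1 ∨ p1)
      [Ax] p1 ⊢ p1

Result: YES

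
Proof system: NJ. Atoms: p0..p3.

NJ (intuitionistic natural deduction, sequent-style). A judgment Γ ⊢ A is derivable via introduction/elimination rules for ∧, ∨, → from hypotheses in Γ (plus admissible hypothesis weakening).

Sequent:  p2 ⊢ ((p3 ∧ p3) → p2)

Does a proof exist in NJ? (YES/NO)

Derivation trace:
[→I] p2 ⊢ ((p3 ∧ p3) → p2)
  [Wk] p2, (p3 ∧ p3) ⊢ p2
    [Ax] p2 ⊢ p2

Result: YES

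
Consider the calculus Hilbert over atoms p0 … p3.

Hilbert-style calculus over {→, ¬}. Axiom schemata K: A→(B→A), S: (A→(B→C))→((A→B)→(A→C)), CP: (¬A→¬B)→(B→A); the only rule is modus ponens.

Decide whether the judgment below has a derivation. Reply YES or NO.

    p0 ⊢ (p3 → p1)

Search for a countermodel by truth-table:
  v=0000: Γ:[p0=F] Δ:[(p3 → p1)=T] refutes=False
  v=0001: Γ:[p0=F] Δ:[(p3 → p1)=F] refutes=False
  v=0010: Γ:[p0=F] Δ:[(p3 → p1)=T] refutes=False
  v=0011: Γ:[p0=F] Δ:[(p3 → p1)=F] refutes=False
  v=0100: Γ:[p0=F] Δ:[(p3 → p1)=T] refutes=False
  v=0101: Γ:[p0=F] Δ:[(p3 → p1)=T] refutes=False
  v=0110: Γ:[p0=F] Δ:[(p3 → p1)=T] refutes=False
  v=0111: Γ:[p0=F] Δ:[(p3 → p1)=T] refutes=False
  v=1000: Γ:[p0=T] Δ:[(p3 → p1)=T] refutes=False
  v=1001: Γ:[p0=T] Δ:[(p3 → p1)=F] refutes=True  ← countermodel

Result: NO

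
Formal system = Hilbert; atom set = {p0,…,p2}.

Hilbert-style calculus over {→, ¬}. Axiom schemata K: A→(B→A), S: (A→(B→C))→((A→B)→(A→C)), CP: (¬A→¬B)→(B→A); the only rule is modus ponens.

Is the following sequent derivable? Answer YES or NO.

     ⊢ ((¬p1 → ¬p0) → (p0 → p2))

Enumerate valuations to refute Γ ⊢ Δ:
  v=000: Γ:[] Δ:[((¬p1 → ¬p0) → (p0 → p2))=T] refutes=False
  v=001: Γ:[] Δ:[((¬p1 → ¬p0) → (p0 → p2))=T] refutes=False
  v=010: Γ:[] Δ:[((¬p1 → ¬p0) → (p0 → p2))=T] refutes=False
  v=011: Γ:[] Δ:[((¬p1 → ¬p0) → (p0 → p2))=T] refutes=False
  v=100: Γ:[] Δ:[((¬p1 → ¬p0) → (p0 → p2))=T] refutes=False
  v=101: Γ:[] Δ:[((¬p1 → ¬p0) → (p0 → p2))=T] refutes=False
  v=110: Γ:[] Δ:[((¬p1 → ¬p0) → (p0 → p2))=F] refutes=True  ← countermodel

Result: NO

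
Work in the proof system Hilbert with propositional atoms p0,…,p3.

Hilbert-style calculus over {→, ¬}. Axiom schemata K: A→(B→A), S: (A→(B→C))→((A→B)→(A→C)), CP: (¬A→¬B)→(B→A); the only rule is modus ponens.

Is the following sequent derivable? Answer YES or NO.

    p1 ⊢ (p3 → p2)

Search for a countermodel by truth-table:
  v=0000: Γ:[p1=F] Δ:[(p3 → p2)=T] refutes=False
  v=0001: Γ:[p1=F] Δ:[(p3 → p2)=F] refutes=False
  v=0010: Γ:[p1=F] Δ:[(p3 → p2)=T] refutes=False
  v=0011: Γ:[p1=F] Δ:[(p3 → p2)=T] refutes=False
  v=0100: Γ:[p1=T] Δ:[(p3 → p2)=T] refutes=False
  v=0101: Γ:[p1=T] Δ:[(p3 → p2)=F] refutes=True  ← countermodel

Result: NO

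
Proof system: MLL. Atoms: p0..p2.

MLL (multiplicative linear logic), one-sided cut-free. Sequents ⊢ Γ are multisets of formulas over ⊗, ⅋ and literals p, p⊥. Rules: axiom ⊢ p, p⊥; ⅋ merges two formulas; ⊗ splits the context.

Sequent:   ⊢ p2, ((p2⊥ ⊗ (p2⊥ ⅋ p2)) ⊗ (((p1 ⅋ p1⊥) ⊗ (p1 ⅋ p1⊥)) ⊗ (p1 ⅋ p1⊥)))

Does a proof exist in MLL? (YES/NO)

Derivation (root first):
[⊗]  ⊢ p2, ((p2⊥ ⊗ (p2⊥ ⅋ p2)) ⊗ (((p1 ⅋ p1⊥) ⊗ (p1 ⅋ p1⊥)) ⊗ (p1 ⅋ p1⊥)))
  [⊗]  ⊢ p2, (p2⊥ ⊗ (p2⊥ ⅋ p2))
    [Ax]  ⊢ p2, p2⊥
    [⅋]  ⊢ (p2⊥ ⅋ p2)
      [Ax]  ⊢ p2, p2⊥
  [⊗]  ⊢ (((p1 ⅋ p1⊥) ⊗ (p1 ⅋ p1⊥)) ⊗ (p1 ⅋ p1⊥))
    [⊗]  ⊢ ((p1 ⅋ p1⊥) ⊗ (p1 ⅋ p1⊥))
      [⅋]  ⊢ (p1 ⅋ p1⊥)
        [Ax]  ⊢ p1, p1⊥
      [⅋]  ⊢ (p1 ⅋ p1⊥)
        [Ax]  ⊢ p1, p1⊥
    [⅋]  ⊢ (p1 ⅋ p1⊥)
      [Ax]  ⊢ p1, p1⊥

Result: YES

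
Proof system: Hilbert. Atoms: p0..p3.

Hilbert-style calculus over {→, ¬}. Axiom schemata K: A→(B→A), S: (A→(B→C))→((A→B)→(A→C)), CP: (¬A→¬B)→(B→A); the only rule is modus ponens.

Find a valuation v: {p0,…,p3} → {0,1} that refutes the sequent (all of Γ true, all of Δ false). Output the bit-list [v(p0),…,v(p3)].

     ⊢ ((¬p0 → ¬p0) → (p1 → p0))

Truth-table refutation:
  v=0000: Γ:[] Δ:[((¬p0 → ¬p0) → (p1 → p0))=T] refutes=False
  v=0001: Γ:[] Δ:[((¬p0 → ¬p0) → (p1 → p0))=T] refutes=False
  v=0010: Γ:[] Δ:[((¬p0 → ¬p0) → (p1 → p0))=T] refutes=False
  v=0011: Γ:[] Δ:[((¬p0 → ¬p0) → (p1 → p0))=T] refutes=False
  v=0100: Γ:[] Δ:[((¬p0 → ¬p0) → (p1 → p0))=F] refutes=True  ← countermodel

Result: [0, 1, 0, 0]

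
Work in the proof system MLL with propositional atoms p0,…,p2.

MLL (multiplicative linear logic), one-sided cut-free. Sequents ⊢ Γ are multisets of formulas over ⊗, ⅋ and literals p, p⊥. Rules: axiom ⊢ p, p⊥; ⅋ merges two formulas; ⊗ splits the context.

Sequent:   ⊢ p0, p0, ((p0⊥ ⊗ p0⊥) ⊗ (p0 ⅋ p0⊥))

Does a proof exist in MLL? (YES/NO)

Derivation (root first):
[⊗]  ⊢ p0, p0, ((p0⊥ ⊗ p0⊥) ⊗ (p0 ⅋ p0⊥))
  [⊗]  ⊢ p0, p0, (p0⊥ ⊗ p0⊥)
    [Ax]  ⊢ p0, p0⊥
    [Ax]  ⊢ p0, p0⊥
  [⅋]  ⊢ (p0 ⅋ p0⊥)
    [Ax]  ⊢ p0, p0⊥

Result: YES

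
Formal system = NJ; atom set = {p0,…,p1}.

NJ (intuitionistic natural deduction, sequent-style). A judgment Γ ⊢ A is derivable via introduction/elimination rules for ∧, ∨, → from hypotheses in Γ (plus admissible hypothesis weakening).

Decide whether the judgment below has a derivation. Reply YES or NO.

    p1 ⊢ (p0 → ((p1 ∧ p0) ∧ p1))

Derivation (root first):
[→I] p1 ⊢ (p0 → ((p1 ∧ p0) ∧ p1))
  [∧I] p1, p0 ⊢ ((p1 ∧ p0) ∧ p1)
    [∧I] p1, p0 ⊢ (p1 ∧ p0)
      [Ax] p1 ⊢ p1
      [Ax] p0 ⊢ p0
    [Ax] p1 ⊢ p1

Result: YES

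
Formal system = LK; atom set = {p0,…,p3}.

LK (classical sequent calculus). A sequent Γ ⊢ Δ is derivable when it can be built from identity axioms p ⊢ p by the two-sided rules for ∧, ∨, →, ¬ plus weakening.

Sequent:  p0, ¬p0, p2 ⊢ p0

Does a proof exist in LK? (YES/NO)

Derivation trace:
[WR] p0, ¬p0, p2 ⊢ p0
  [WL] p0, ¬p0, p2 ⊢ 
    [¬L] p0, ¬p0 ⊢ 
      [Ax] p0 ⊢ p0

Result: YES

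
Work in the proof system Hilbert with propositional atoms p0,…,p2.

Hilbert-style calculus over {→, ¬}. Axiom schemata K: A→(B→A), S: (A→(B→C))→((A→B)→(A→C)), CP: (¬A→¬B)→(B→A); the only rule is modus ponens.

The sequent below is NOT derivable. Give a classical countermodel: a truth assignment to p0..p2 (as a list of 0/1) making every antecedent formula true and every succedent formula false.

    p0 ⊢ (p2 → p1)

Truth-table refutation:
  v=000: Γ:[p0=F] Δ:[(p2 → p1)=T] refutes=False
  v=001: Γ:[p0=F] Δ:[(p2 → p1)=F] refutes=False
  v=010: Γ:[p0=F] Δ:[(p2 → p1)=T] refutes=False
  v=011: Γ:[p0=F] Δ:[(p2 → p1)=T] refutes=False
  v=100: Γ:[p0=T] Δ:[(p2 → p1)=T] refutes=False
  v=101: Γ:[p0=T] Δ:[(p2 → p1)=F] refutes=True  ← countermodel

Result: [1, 0, 1]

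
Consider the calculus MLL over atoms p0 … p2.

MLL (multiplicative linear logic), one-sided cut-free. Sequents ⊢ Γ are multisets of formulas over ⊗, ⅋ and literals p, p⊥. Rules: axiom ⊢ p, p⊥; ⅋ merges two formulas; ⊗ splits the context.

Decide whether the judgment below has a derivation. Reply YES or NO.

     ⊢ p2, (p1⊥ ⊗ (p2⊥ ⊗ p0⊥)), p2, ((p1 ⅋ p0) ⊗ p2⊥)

Derivation (root first):
[⊗]  ⊢ p2, (p1⊥ ⊗ (p2⊥ ⊗ p0⊥)), p2, ((p1 ⅋ p0) ⊗ p2⊥)
  [⅋]  ⊢ p2, (p1⊥ ⊗ (p2⊥ ⊗ p0⊥)), (p1 ⅋ p0)
    [⊗]  ⊢ p1, p2, p0, (p1⊥ ⊗ (p2⊥ ⊗ p0⊥))
      [Ax]  ⊢ p1, p1⊥
      [⊗]  ⊢ p2, p0, (p2⊥ ⊗ p0⊥)
        [Ax]  ⊢ p2, p2⊥
        [Ax]  ⊢ p0, p0⊥
  [Ax]  ⊢ p2, p2⊥

Result: YES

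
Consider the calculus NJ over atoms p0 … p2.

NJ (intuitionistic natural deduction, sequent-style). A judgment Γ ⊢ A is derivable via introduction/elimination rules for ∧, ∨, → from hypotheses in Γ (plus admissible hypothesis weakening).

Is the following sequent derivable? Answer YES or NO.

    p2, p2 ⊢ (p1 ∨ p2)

Proof tree:
[∨I₂] p2, p2 ⊢ (p1 ∨ p2)
  [Wk] p2, p2 ⊢ p2
    [Ax] p2 ⊢ p2

Result: YES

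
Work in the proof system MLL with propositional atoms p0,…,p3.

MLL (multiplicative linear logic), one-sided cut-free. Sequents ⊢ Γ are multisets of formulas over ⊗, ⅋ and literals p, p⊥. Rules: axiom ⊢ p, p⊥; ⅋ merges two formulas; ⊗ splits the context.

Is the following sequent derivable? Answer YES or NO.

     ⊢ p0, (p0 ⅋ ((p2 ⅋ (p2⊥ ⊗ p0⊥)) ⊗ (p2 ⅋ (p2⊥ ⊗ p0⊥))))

Proof tree:
[⅋]  ⊢ p0, (p0 ⅋ ((p2 ⅋ (p2⊥ ⊗ p0⊥)) ⊗ (p2 ⅋ (p2⊥ ⊗ p0⊥))))
  [⊗]  ⊢ p0, p0, ((p2 ⅋ (p2⊥ ⊗ p0⊥)) ⊗ (p2 ⅋ (p2⊥ ⊗ p0⊥)))
    [⅋]  ⊢ p0, (p2 ⅋ (p2⊥ ⊗ p0⊥))
      [⊗]  ⊢ p2, p0, (p2⊥ ⊗ p0⊥)
        [Ax]  ⊢ p2, p2⊥
        [Ax]  ⊢ p0, p0⊥
    [⅋]  ⊢ p0, (p2 ⅋ (p2⊥ ⊗ p0⊥))
      [⊗]  ⊢ p2, p0, (p2⊥ ⊗ p0⊥)
        [Ax]  ⊢ p2, p2⊥
        [Ax]  ⊢ p0, p0⊥

Result: YES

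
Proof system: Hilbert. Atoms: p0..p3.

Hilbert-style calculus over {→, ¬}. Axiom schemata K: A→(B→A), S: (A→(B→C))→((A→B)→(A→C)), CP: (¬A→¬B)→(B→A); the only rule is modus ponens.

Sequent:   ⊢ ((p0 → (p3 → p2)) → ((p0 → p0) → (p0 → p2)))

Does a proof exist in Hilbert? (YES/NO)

Truth-table refutation:
  v=0000: Γ:[] Δ:[((p0 → (p3 → p2)) → ((p0 → p0) → (p0 → p2)))=T] refutes=False
  v=0001: Γ:[] Δ:[((p0 → (p3 → p2)) → ((p0 → p0) → (p0 → p2)))=T] refutes=False
  v=0010: Γ:[] Δ:[((p0 → (p3 → p2)) → ((p0 → p0) → (p0 → p2)))=T] refutes=False
  v=0011: Γ:[] Δ:[((p0 → (p3 → p2)) → ((p0 → p0) → (p0 → p2)))=T] refutes=False
  v=0100: Γ:[] Δ:[((p0 → (p3 → p2)) → ((p0 → p0) → (p0 → p2)))=T] refutes=False
  v=0101: Γ:[] Δ:[((p0 → (p3 → p2)) → ((p0 → p0) → (p0 → p2)))=T] refutes=False
  v=0110: Γ:[] Δ:[((p0 → (p3 → p2)) → ((p0 → p0) → (p0 → p2)))=T] refutes=False
  v=0111: Γ:[] Δ:[((p0 → (p3 → p2)) → ((p0 → p0) → (p0 → p2)))=T] refutes=False
  v=1000: Γ:[] Δ:[((p0 → (p3 → p2)) → ((p0 → p0) → (p0 → p2)))=F] refutes=True  ← countermodel

Result: NO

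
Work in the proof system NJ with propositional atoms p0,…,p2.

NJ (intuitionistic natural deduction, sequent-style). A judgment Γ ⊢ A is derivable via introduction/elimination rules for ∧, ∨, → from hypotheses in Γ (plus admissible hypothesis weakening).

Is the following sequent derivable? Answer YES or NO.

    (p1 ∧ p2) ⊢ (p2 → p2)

Proof tree:
[Wk] (p1 ∧ p2) ⊢ (p2 → p2)
  [→I]  ⊢ (p2 → p2)
    [Ax] p2 ⊢ p2

Result: YES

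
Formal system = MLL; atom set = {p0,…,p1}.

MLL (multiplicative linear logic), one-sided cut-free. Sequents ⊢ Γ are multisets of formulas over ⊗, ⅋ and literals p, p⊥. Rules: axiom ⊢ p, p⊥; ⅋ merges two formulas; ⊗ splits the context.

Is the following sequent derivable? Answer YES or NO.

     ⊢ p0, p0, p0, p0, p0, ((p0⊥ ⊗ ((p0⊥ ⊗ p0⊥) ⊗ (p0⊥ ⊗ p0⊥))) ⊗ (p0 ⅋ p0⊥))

Proof tree:
[⊗]  ⊢ p0, p0, p0, p0, p0, ((p0⊥ ⊗ ((p0⊥ ⊗ p0⊥) ⊗ (p0⊥ ⊗ p0⊥))) ⊗ (p0 ⅋ p0⊥))
  [⊗]  ⊢ p0, p0, p0, p0, p0, (p0⊥ ⊗ ((p0⊥ ⊗ p0⊥) ⊗ (p0⊥ ⊗ p0⊥)))
    [Ax]  ⊢ p0, p0⊥
    [⊗]  ⊢ p0, p0, p0, p0, ((p0⊥ ⊗ p0⊥) ⊗ (p0⊥ ⊗ p0⊥))
      [⊗]  ⊢ p0, p0, (p0⊥ ⊗ p0⊥)
        [Ax]  ⊢ p0, p0⊥
        [Ax]  ⊢ p0, p0⊥
      [⊗]  ⊢ p0, p0, (p0⊥ ⊗ p0⊥)
        [Ax]  ⊢ p0, p0⊥
        [Ax]  ⊢ p0, p0⊥
  [⅋]  ⊢ (p0 ⅋ p0⊥)
    [Ax]  ⊢ p0, p0⊥

Result: YES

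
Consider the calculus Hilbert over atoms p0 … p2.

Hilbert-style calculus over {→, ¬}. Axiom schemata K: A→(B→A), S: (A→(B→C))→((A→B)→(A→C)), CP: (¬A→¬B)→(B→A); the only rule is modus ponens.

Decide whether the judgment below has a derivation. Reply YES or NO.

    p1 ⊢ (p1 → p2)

Truth-table refutation:
  v=000: Γ:[p1=F] Δ:[(p1 → p2)=T] refutes=False
  v=001: Γ:[p1=F] Δ:[(p1 → p2)=T] refutes=False
  v=010: Γ:[p1=T] Δ:[(p1 → p2)=F] refutes=True  ← countermodel

Result: NO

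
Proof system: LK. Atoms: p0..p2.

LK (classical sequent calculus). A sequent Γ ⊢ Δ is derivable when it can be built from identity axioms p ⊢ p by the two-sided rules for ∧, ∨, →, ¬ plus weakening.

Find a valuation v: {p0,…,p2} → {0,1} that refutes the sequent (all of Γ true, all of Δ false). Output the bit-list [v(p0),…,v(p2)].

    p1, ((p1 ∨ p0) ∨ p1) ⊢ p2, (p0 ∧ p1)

Enumerate valuations to refute Γ ⊢ Δ:
  v=000: Γ:[p1=F, ((p1 ∨ p0) ∨ p1)=F] Δ:[p2=F, (p0 ∧ p1)=F] refutes=False
  v=001: Γ:[p1=F, ((p1 ∨ p0) ∨ p1)=F] Δ:[p2=T, (p0 ∧ p1)=F] refutes=False
  v=010: Γ:[p1=T, ((p1 ∨ p0) ∨ p1)=T] Δ:[p2=F, (p0 ∧ p1)=F] refutes=True  ← countermodel

Result: [0, 1, 0]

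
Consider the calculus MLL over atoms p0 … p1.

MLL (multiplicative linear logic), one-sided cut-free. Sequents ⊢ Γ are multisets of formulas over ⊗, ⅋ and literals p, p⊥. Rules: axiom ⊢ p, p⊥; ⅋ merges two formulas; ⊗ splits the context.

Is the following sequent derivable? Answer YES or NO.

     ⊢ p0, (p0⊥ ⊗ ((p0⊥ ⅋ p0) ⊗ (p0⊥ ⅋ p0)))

Derivation trace:
[⊗]  ⊢ p0, (p0⊥ ⊗ ((p0⊥ ⅋ p0) ⊗ (p0⊥ ⅋ p0)))
  [Ax]  ⊢ p0, p0⊥
  [⊗]  ⊢ ((p0⊥ ⅋ p0) ⊗ (p0⊥ ⅋ p0))
    [⅋]  ⊢ (p0⊥ ⅋ p0)
      [Ax]  ⊢ p0, p0⊥
    [⅋]  ⊢ (p0⊥ ⅋ p0)
      [Ax]  ⊢ p0, p0⊥

Result: YES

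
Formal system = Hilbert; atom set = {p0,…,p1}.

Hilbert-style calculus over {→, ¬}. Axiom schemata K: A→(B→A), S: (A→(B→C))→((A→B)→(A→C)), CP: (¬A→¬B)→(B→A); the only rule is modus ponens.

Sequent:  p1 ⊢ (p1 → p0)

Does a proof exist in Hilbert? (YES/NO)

Enumerate valuations to refute Γ ⊢ Δ:
  v=00: Γ:[p1=F] Δ:[(p1 → p0)=T] refutes=False
  v=01: Γ:[p1=T] Δ:[(p1 → p0)=F] refutes=True  ← countermodel

Result: NO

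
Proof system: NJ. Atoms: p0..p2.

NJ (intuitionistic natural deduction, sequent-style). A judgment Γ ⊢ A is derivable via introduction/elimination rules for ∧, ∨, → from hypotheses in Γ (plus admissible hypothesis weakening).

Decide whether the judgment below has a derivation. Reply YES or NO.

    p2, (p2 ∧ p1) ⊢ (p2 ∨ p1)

Proof tree:
[∨I₁] p2, (p2 ∧ p1) ⊢ (p2 ∨ p1)
  [Wk] p2, (p2 ∧ p1) ⊢ p2
    [Ax] p2 ⊢ p2

Result: YES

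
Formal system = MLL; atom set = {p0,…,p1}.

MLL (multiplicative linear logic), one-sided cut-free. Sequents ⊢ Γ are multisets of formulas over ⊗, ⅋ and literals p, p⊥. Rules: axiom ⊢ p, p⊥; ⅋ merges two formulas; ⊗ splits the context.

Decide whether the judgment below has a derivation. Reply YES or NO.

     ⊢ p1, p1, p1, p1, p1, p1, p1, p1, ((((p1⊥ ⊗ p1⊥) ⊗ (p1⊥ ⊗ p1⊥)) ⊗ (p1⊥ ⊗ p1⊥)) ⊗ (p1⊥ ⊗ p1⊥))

Derivation trace:
[⊗]  ⊢ p1, p1, p1, p1, p1, p1, p1, p1, ((((p1⊥ ⊗ p1⊥) ⊗ (p1⊥ ⊗ p1⊥)) ⊗ (p1⊥ ⊗ p1⊥)) ⊗ (p1⊥ ⊗ p1⊥))
  [⊗]  ⊢ p1, p1, p1, p1, p1, p1, (((p1⊥ ⊗ p1⊥) ⊗ (p1⊥ ⊗ p1⊥)) ⊗ (p1⊥ ⊗ p1⊥))
    [⊗]  ⊢ p1, p1, p1, p1, ((p1⊥ ⊗ p1⊥) ⊗ (p1⊥ ⊗ p1⊥))
      [⊗]  ⊢ p1, p1, (p1⊥ ⊗ p1⊥)
        [Ax]  ⊢ p1, p1⊥
        [Ax]  ⊢ p1, p1⊥
      [⊗]  ⊢ p1, p1, (p1⊥ ⊗ p1⊥)
        [Ax]  ⊢ p1, p1⊥
        [Ax]  ⊢ p1, p1⊥
    [⊗]  ⊢ p1, p1, (p1⊥ ⊗ p1⊥)
      [Ax]  ⊢ p1, p1⊥
      [Ax]  ⊢ p1, p1⊥
  [⊗]  ⊢ p1, p1, (p1⊥ ⊗ p1⊥)
    [Ax]  ⊢ p1, p1⊥
    [Ax]  ⊢ p1, p1⊥

Result: YES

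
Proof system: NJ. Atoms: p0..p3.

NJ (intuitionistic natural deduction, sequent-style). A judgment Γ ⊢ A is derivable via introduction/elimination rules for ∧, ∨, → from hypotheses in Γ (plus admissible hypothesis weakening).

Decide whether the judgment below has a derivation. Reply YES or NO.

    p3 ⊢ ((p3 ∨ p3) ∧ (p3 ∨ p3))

Derivation (root first):
[∧I] p3 ⊢ ((p3 ∨ p3) ∧ (p3 ∨ p3))
  [∨I₂] p3 ⊢ (p3 ∨ p3)
    [Ax] p3 ⊢ p3
  [∨I₂] p3 ⊢ (p3 ∨ p3)
    [Ax] p3 ⊢ p3

Result: YES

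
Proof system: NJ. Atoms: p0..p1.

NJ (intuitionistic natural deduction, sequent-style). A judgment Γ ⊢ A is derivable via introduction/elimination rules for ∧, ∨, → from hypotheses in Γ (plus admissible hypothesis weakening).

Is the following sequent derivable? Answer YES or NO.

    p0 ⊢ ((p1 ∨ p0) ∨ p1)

Derivation trace:
[∨I₁] p0 ⊢ ((p1 ∨ p0) ∨ p1)
  [∨I₂] p0 ⊢ (p1 ∨ p0)
    [Ax] p0 ⊢ p0

Result: YES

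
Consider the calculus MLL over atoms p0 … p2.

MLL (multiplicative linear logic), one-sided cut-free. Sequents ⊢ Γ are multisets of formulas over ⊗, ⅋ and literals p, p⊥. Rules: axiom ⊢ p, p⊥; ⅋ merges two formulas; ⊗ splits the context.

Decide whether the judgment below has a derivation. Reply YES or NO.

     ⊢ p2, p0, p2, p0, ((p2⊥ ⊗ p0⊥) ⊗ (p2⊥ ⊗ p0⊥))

Proof tree:
[⊗]  ⊢ p2, p0, p2, p0, ((p2⊥ ⊗ p0⊥) ⊗ (p2⊥ ⊗ p0⊥))
  [⊗]  ⊢ p2, p0, (p2⊥ ⊗ p0⊥)
    [Ax]  ⊢ p2, p2⊥
    [Ax]  ⊢ p0, p0⊥
  [⊗]  ⊢ p2, p0, (p2⊥ ⊗ p0⊥)
    [Ax]  ⊢ p2, p2⊥
    [Ax]  ⊢ p0, p0⊥

Result: YES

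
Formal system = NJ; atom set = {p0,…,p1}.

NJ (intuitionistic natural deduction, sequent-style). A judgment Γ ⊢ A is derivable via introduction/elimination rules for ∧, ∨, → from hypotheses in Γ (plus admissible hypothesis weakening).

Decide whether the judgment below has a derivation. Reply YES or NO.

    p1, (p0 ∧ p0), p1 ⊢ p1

Derivation (root first):
[Wk] p1, (p0 ∧ p0), p1 ⊢ p1
  [Wk] p1, (p0 ∧ p0) ⊢ p1
    [Ax] p1 ⊢ p1

Result: YES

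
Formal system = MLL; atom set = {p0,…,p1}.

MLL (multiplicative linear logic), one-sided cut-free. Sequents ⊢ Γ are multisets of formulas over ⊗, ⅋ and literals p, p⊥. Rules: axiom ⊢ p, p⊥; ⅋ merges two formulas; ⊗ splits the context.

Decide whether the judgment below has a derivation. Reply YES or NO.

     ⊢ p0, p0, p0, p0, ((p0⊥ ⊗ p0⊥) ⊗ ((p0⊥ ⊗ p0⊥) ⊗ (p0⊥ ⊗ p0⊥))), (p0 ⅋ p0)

Derivation (root first):
[⅋]  ⊢ p0, p0, p0, p0, ((p0⊥ ⊗ p0⊥) ⊗ ((p0⊥ ⊗ p0⊥) ⊗ (p0⊥ ⊗ p0⊥))), (p0 ⅋ p0)
  [⊗]  ⊢ p0, p0, p0, p0, p0, p0, ((p0⊥ ⊗ p0⊥) ⊗ ((p0⊥ ⊗ p0⊥) ⊗ (p0⊥ ⊗ p0⊥)))
    [⊗]  ⊢ p0, p0, (p0⊥ ⊗ p0⊥)
      [Ax]  ⊢ p0, p0⊥
      [Ax]  ⊢ p0, p0⊥
    [⊗]  ⊢ p0, p0, p0, p0, ((p0⊥ ⊗ p0⊥) ⊗ (p0⊥ ⊗ p0⊥))
      [⊗]  ⊢ p0, p0, (p0⊥ ⊗ p0⊥)
        [Ax]  ⊢ p0, p0⊥
        [Ax]  ⊢ p0, p0⊥
      [⊗]  ⊢ p0, p0, (p0⊥ ⊗ p0⊥)
        [Ax]  ⊢ p0, p0⊥
        [Ax]  ⊢ p0, p0⊥

Result: YES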